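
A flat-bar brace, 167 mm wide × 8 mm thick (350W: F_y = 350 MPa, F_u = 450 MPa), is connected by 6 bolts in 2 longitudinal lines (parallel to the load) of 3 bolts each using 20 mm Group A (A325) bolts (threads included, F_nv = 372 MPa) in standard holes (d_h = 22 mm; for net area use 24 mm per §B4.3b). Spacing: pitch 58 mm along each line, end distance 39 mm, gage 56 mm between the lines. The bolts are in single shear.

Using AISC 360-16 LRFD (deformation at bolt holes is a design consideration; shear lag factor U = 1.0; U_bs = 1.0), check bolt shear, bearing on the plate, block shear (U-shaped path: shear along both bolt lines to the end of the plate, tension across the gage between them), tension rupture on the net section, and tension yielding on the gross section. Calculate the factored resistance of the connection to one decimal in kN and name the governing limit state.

Bolt shear: A_b = π(20)²/4 = 314.16 mm². φR_n = 0.75 × 372 × 314.16 × 6 × 1 = 525.9 kN.
Bearing (8 mm plate, F_u = 450 MPa): end bolts L_c = 39 − 22/2 = 28, R_n = min(1.2×28×8×450, 2.4×20×8×450) = 120.96 kN/bolt; interior L_c = 58 − 22 = 36, R_n = 155.52 kN/bolt. φR_n = 0.75 × (2×120.96 + 4×155.52) = 648.0 kN.
Block shear: shear path 2×[39+2×58] = 2×155 mm, A_gv = 2480, A_nv = 2×(155 − 2.5×24)×8 = 1520 mm²; tension across gage: (56 − 1×24)×8 = 256 mm². R_n = min(0.6×450×1520, 0.6×350×2480) + 1.0×450×256 = min(410.4, 520.8) + 115.2 = 525.6 kN. φR_n = 0.75 × 525.6 = 394.2 kN.
Tension rupture (net): A_n = (167 − 2×24)×8 = 952 mm² (U = 1.0, A_e = A_n). φR_n = 0.75 × 450 × 952 = 321.3 kN.
Tension yield (gross): A_g = 167×8 = 1336 mm². φR_n = 0.90 × 350 × 1336 = 420.8 kN.
Governing: min(525.9, 648.0, 394.2, 321.3, 420.8) = 321.3 kN → net-section rupture.

321.3 kN (net-section rupture governs)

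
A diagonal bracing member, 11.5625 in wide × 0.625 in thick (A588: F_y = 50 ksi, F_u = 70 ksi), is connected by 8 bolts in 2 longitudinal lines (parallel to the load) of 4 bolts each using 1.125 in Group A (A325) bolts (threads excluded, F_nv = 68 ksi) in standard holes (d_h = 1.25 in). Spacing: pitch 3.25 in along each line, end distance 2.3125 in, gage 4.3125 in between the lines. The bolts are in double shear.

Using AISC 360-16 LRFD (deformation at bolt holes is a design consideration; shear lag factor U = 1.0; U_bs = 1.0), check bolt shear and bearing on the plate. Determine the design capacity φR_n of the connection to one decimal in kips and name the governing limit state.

605.4 kips (bearing governs)

Bolt shear: A_b = π(1.125)²/4 = 0.99402 in². φR_n = 0.75 × 68 × 0.99402 × 8 × 2 = 811.1 kips.
Bearing (0.625 in plate, F_u = 70 ksi): end bolts L_c = 2.3125 − 1.25/2 = 1.6875, R_n = min(1.2×1.6875×0.625×70, 2.4×1.125×0.625×70) = 88.594 kips/bolt; interior L_c = 3.25 − 1.25 = 2, R_n = 105 kips/bolt. φR_n = 0.75 × (2×88.594 + 6×105) = 605.4 kips.
Governing: min(811.1, 605.4) = 605.4 kips → bearing.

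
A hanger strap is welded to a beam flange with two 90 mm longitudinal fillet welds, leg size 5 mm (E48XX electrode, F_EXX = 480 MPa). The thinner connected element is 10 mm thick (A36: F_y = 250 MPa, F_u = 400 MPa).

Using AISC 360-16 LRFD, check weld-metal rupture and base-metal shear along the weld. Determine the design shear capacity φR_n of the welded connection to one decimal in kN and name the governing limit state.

Weld metal: throat = 0.707×5 = 3.535 mm, L = 2×90 = 180 mm. φR_n = 0.75 × 0.6 × 480 × 3.535 × 180 = 137.4 kN.
Base metal shear (10 mm plate): yield φR_n = 1.0×0.6×250×10×180 = 270.0 kN; rupture φR_n = 0.75×0.6×400×10×180 = 324.0 kN; take 270.0 kN (yield).
Governing: min(137.4, 270.0) = 137.4 kN → weld metal.

137.4 kN (weld metal governs)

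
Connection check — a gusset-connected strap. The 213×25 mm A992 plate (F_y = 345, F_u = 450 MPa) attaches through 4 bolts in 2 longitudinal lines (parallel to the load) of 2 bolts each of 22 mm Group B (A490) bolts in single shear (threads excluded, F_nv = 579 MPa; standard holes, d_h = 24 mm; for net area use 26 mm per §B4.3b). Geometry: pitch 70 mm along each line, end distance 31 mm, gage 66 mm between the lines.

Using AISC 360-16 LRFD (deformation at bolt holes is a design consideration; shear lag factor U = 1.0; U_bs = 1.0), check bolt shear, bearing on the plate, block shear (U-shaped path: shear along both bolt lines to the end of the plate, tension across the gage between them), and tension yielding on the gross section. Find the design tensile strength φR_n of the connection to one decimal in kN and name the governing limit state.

660.3 kN (bolt shear governs)

Bolt shear: A_b = π(22)²/4 = 380.13 mm². φR_n = 0.75 × 579 × 380.13 × 4 × 1 = 660.3 kN.
Bearing (25 mm plate, F_u = 450 MPa): end bolts L_c = 31 − 24/2 = 19, R_n = min(1.2×19×25×450, 2.4×22×25×450) = 256.5 kN/bolt; interior L_c = 70 − 24 = 46, R_n = 594 kN/bolt. φR_n = 0.75 × (2×256.5 + 2×594) = 1275.8 kN.
Block shear: shear path 2×[31+1×70] = 2×101 mm, A_gv = 5050, A_nv = 2×(101 − 1.5×26)×25 = 3100 mm²; tension across gage: (66 − 1×26)×25 = 1000 mm². R_n = min(0.6×450×3100, 0.6×345×5050) + 1.0×450×1000 = min(837, 1045.4) + 450 = 1287 kN. φR_n = 0.75 × 1287 = 965.3 kN.
Tension yield (gross): A_g = 213×25 = 5325 mm². φR_n = 0.90 × 345 × 5325 = 1653.4 kN.
Governing: min(660.3, 1275.8, 965.3, 1653.4) = 660.3 kN → bolt shear.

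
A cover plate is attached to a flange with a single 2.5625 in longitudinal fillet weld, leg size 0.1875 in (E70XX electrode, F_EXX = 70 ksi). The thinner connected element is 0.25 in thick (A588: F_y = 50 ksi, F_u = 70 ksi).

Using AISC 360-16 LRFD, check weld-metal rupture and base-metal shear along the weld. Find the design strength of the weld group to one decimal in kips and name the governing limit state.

Weld metal: throat = 0.707×0.1875 = 0.13256 in, L = 2.5625 in. φR_n = 0.75 × 0.6 × 70 × 0.13256 × 2.5625 = 10.7 kips.
Base metal shear (0.25 in plate): yield φR_n = 1.0×0.6×50×0.25×2.5625 = 19.2 kips; rupture φR_n = 0.75×0.6×70×0.25×2.5625 = 20.2 kips; take 19.2 kips (yield).
Governing: min(10.7, 19.2) = 10.7 kips → weld metal.

10.7 kips (weld metal governs)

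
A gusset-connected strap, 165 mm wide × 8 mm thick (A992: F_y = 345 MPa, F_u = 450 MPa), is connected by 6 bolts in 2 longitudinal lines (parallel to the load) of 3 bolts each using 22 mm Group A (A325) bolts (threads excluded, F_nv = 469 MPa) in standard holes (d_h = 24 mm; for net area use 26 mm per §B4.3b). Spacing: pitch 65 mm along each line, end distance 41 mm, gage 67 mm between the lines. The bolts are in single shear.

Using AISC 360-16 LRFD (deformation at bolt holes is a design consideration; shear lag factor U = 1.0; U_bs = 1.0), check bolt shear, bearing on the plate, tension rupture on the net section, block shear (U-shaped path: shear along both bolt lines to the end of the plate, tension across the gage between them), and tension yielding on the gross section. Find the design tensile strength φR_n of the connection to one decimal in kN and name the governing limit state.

305.1 kN (net-section rupture governs)

Bolt shear: A_b = π(22)²/4 = 380.13 mm². φR_n = 0.75 × 469 × 380.13 × 6 × 1 = 802.3 kN.
Bearing (8 mm plate, F_u = 450 MPa): end bolts L_c = 41 − 24/2 = 29, R_n = min(1.2×29×8×450, 2.4×22×8×450) = 125.28 kN/bolt; interior L_c = 65 − 24 = 41, R_n = 177.12 kN/bolt. φR_n = 0.75 × (2×125.28 + 4×177.12) = 719.3 kN.
Tension rupture (net): A_n = (165 − 2×26)×8 = 904 mm² (U = 1.0, A_e = A_n). φR_n = 0.75 × 450 × 904 = 305.1 kN.
Block shear: shear path 2×[41+2×65] = 2×171 mm, A_gv = 2736, A_nv = 2×(171 − 2.5×26)×8 = 1696 mm²; tension across gage: (67 − 1×26)×8 = 328 mm². R_n = min(0.6×450×1696, 0.6×345×2736) + 1.0×450×328 = min(457.92, 566.35) + 147.6 = 605.52 kN. φR_n = 0.75 × 605.52 = 454.1 kN.
Tension yield (gross): A_g = 165×8 = 1320 mm². φR_n = 0.90 × 345 × 1320 = 409.9 kN.
Governing: min(802.3, 719.3, 305.1, 454.1, 409.9) = 305.1 kN → net-section rupture.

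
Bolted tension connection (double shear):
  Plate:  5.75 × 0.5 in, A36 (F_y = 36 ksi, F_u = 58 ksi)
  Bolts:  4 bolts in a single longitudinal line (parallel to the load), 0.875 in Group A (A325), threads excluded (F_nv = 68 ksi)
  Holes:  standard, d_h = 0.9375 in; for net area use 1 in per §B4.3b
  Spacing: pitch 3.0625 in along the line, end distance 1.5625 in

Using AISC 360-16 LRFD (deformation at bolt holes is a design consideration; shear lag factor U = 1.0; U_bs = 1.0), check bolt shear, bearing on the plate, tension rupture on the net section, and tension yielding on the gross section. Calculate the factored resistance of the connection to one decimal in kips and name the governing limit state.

Bolt shear: A_b = π(0.875)²/4 = 0.60132 in². φR_n = 0.75 × 68 × 0.60132 × 4 × 2 = 245.3 kips.
Bearing (0.5 in plate, F_u = 58 ksi): end bolts L_c = 1.5625 − 0.9375/2 = 1.09375, R_n = min(1.2×1.09375×0.5×58, 2.4×0.875×0.5×58) = 38.063 kips/bolt; interior L_c = 3.0625 − 0.9375 = 2.125, R_n = 60.9 kips/bolt. φR_n = 0.75 × (1×38.063 + 3×60.9) = 165.6 kips.
Tension rupture (net): A_n = (5.75 − 1×1)×0.5 = 2.375 in² (U = 1.0, A_e = A_n). φR_n = 0.75 × 58 × 2.375 = 103.3 kips.
Tension yield (gross): A_g = 5.75×0.5 = 2.875 in². φR_n = 0.90 × 36 × 2.875 = 93.2 kips.
Governing: min(245.3, 165.6, 103.3, 93.2) = 93.2 kips → gross-section yield.

93.2 kips (gross-section yield governs)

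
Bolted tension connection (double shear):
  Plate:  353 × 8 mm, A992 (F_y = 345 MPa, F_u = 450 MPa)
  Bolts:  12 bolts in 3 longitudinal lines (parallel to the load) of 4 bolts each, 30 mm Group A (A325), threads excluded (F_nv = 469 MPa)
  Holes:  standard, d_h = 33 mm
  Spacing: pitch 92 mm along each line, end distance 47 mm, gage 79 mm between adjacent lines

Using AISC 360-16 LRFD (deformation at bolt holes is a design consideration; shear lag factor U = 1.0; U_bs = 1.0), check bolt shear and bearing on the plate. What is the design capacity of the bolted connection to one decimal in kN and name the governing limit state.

Bolt shear: A_b = π(30)²/4 = 706.86 mm². φR_n = 0.75 × 469 × 706.86 × 12 × 2 = 5967.3 kN.
Bearing (8 mm plate, F_u = 450 MPa): end bolts L_c = 47 − 33/2 = 30.5, R_n = min(1.2×30.5×8×450, 2.4×30×8×450) = 131.76 kN/bolt; interior L_c = 92 − 33 = 59, R_n = 254.88 kN/bolt. φR_n = 0.75 × (3×131.76 + 9×254.88) = 2016.9 kN.
Governing: min(5967.3, 2016.9) = 2016.9 kN → bearing.

2016.9 kN (bearing governs)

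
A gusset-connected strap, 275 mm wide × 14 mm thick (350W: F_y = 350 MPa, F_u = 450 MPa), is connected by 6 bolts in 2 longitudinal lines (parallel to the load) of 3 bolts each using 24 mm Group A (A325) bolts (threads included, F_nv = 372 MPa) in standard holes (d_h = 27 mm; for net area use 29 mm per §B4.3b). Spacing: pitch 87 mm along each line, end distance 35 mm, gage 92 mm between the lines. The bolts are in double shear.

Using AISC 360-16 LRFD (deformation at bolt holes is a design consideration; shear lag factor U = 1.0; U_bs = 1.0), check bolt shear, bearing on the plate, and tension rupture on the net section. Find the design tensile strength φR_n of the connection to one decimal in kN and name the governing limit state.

Bolt shear: A_b = π(24)²/4 = 452.39 mm². φR_n = 0.75 × 372 × 452.39 × 6 × 2 = 1514.6 kN.
Bearing (14 mm plate, F_u = 450 MPa): end bolts L_c = 35 − 27/2 = 21.5, R_n = min(1.2×21.5×14×450, 2.4×24×14×450) = 162.54 kN/bolt; interior L_c = 87 − 27 = 60, R_n = 362.88 kN/bolt. φR_n = 0.75 × (2×162.54 + 4×362.88) = 1332.5 kN.
Tension rupture (net): A_n = (275 − 2×29)×14 = 3038 mm² (U = 1.0, A_e = A_n). φR_n = 0.75 × 450 × 3038 = 1025.3 kN.
Governing: min(1514.6, 1332.5, 1025.3) = 1025.3 kN → net-section rupture.

1025.3 kN (net-section rupture governs)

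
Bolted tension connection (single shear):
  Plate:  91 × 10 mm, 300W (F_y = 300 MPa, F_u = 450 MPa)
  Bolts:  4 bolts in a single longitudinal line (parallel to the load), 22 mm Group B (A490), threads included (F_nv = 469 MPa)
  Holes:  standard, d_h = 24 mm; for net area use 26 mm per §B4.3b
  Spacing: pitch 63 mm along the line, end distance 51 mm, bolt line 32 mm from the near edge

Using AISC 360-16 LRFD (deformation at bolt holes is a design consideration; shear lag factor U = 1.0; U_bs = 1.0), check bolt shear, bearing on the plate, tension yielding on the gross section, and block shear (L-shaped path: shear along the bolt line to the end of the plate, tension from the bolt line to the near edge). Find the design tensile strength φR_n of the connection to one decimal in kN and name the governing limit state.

Bolt shear: A_b = π(22)²/4 = 380.13 mm². φR_n = 0.75 × 469 × 380.13 × 4 × 1 = 534.8 kN.
Bearing (10 mm plate, F_u = 450 MPa): end bolts L_c = 51 − 24/2 = 39, R_n = min(1.2×39×10×450, 2.4×22×10×450) = 210.6 kN/bolt; interior L_c = 63 − 24 = 39, R_n = 210.6 kN/bolt. φR_n = 0.75 × (1×210.6 + 3×210.6) = 631.8 kN.
Tension yield (gross): A_g = 91×10 = 910 mm². φR_n = 0.90 × 300 × 910 = 245.7 kN.
Block shear: shear path 1×[51+3×63] = 1×240 mm, A_gv = 2400, A_nv = 1×(240 − 3.5×26)×10 = 1490 mm²; tension to near edge: (32 − 0.5×26)×10 = 190 mm². R_n = min(0.6×450×1490, 0.6×300×2400) + 1.0×450×190 = min(402.3, 432) + 85.5 = 487.8 kN. φR_n = 0.75 × 487.8 = 365.9 kN.
Governing: min(534.8, 631.8, 245.7, 365.9) = 245.7 kN → gross-section yield.

245.7 kN (gross-section yield governs)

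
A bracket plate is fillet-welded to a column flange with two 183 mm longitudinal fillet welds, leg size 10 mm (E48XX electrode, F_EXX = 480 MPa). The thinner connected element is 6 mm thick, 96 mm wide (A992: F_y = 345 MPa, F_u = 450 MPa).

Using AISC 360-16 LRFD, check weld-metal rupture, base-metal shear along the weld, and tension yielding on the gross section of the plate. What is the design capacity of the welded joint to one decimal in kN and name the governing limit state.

178.8 kN (gross-section yield governs)

Weld metal: throat = 0.707×10 = 7.07 mm, L = 2×183 = 366 mm. φR_n = 0.75 × 0.6 × 480 × 7.07 × 366 = 558.9 kN.
Base metal shear (6 mm plate): yield φR_n = 1.0×0.6×345×6×366 = 454.6 kN; rupture φR_n = 0.75×0.6×450×6×366 = 444.7 kN; take 444.7 kN (rupture).
Tension yield (gross): A_g = 96×6 = 576 mm². φR_n = 0.90 × 345 × 576 = 178.8 kN.
Governing: min(558.9, 444.7, 178.8) = 178.8 kN → gross-section yield.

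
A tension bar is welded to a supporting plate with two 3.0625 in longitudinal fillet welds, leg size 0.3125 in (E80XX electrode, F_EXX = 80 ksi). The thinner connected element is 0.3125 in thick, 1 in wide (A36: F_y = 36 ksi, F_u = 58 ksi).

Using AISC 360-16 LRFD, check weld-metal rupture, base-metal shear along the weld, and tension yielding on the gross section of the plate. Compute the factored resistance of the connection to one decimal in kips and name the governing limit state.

10.1 kips (gross-section yield governs)

Weld metal: throat = 0.707×0.3125 = 0.22094 in, L = 2×3.0625 = 6.125 in. φR_n = 0.75 × 0.6 × 80 × 0.22094 × 6.125 = 48.7 kips.
Base metal shear (0.3125 in plate): yield φR_n = 1.0×0.6×36×0.3125×6.125 = 41.3 kips; rupture φR_n = 0.75×0.6×58×0.3125×6.125 = 50.0 kips; take 41.3 kips (yield).
Tension yield (gross): A_g = 1×0.3125 = 0.3125 in². φR_n = 0.90 × 36 × 0.3125 = 10.1 kips.
Governing: min(48.7, 41.3, 10.1) = 10.1 kips → gross-section yield.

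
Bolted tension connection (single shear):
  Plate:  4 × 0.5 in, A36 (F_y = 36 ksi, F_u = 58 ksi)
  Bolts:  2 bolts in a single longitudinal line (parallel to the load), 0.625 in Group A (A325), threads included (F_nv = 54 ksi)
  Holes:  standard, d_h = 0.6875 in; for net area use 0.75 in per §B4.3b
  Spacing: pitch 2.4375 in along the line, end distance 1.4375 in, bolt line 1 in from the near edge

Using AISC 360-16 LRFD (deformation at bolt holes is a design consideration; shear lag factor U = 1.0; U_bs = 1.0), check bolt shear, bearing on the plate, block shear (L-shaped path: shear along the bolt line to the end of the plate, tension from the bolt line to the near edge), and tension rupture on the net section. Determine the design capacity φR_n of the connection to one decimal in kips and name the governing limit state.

24.9 kips (bolt shear governs)

Bolt shear: A_b = π(0.625)²/4 = 0.3068 in². φR_n = 0.75 × 54 × 0.3068 × 2 × 1 = 24.9 kips.
Bearing (0.5 in plate, F_u = 58 ksi): end bolts L_c = 1.4375 − 0.6875/2 = 1.09375, R_n = min(1.2×1.09375×0.5×58, 2.4×0.625×0.5×58) = 38.063 kips/bolt; interior L_c = 2.4375 − 0.6875 = 1.75, R_n = 43.5 kips/bolt. φR_n = 0.75 × (1×38.063 + 1×43.5) = 61.2 kips.
Block shear: shear path 1×[1.4375+1×2.4375] = 1×3.875 in, A_gv = 1.9375, A_nv = 1×(3.875 − 1.5×0.75)×0.5 = 1.375 in²; tension to near edge: (1 − 0.5×0.75)×0.5 = 0.3125 in². R_n = min(0.6×58×1.375, 0.6×36×1.9375) + 1.0×58×0.3125 = min(47.85, 41.85) + 18.125 = 59.975 kips. φR_n = 0.75 × 59.975 = 45.0 kips.
Tension rupture (net): A_n = (4 − 1×0.75)×0.5 = 1.625 in² (U = 1.0, A_e = A_n). φR_n = 0.75 × 58 × 1.625 = 70.7 kips.
Governing: min(24.9, 61.2, 45.0, 70.7) = 24.9 kips → bolt shear.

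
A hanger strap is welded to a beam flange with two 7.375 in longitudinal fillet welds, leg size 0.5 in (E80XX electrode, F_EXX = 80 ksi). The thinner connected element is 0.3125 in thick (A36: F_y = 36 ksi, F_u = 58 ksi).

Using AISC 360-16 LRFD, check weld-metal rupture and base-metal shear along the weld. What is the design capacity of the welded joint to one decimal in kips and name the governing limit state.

99.6 kips (base-metal shear governs)

Weld metal: throat = 0.707×0.5 = 0.3535 in, L = 2×7.375 = 14.75 in. φR_n = 0.75 × 0.6 × 80 × 0.3535 × 14.75 = 187.7 kips.
Base metal shear (0.3125 in plate): yield φR_n = 1.0×0.6×36×0.3125×14.75 = 99.6 kips; rupture φR_n = 0.75×0.6×58×0.3125×14.75 = 120.3 kips; take 99.6 kips (yield).
Governing: min(187.7, 99.6) = 99.6 kips → base-metal shear.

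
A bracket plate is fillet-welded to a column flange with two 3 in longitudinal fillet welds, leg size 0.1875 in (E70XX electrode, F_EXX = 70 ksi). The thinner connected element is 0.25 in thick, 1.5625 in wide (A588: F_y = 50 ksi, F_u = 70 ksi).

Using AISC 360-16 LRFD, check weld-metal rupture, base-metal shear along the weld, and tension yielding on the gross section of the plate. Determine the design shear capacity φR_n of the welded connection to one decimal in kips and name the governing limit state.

17.6 kips (gross-section yield governs)

Weld metal: throat = 0.707×0.1875 = 0.13256 in, L = 2×3 = 6 in. φR_n = 0.75 × 0.6 × 70 × 0.13256 × 6 = 25.1 kips.
Base metal shear (0.25 in plate): yield φR_n = 1.0×0.6×50×0.25×6 = 45.0 kips; rupture φR_n = 0.75×0.6×70×0.25×6 = 47.3 kips; take 45.0 kips (yield).
Tension yield (gross): A_g = 1.5625×0.25 = 0.39063 in². φR_n = 0.90 × 50 × 0.39063 = 17.6 kips.
Governing: min(25.1, 45.0, 17.6) = 17.6 kips → gross-section yield.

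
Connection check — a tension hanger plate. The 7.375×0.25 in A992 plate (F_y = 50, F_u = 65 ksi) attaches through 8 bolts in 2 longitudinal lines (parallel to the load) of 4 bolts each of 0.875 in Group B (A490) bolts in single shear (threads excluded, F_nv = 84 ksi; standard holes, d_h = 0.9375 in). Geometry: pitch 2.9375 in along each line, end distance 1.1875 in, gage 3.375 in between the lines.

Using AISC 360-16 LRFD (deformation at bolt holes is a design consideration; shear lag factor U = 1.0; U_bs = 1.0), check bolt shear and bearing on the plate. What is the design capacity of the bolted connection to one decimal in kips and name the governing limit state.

Bolt shear: A_b = π(0.875)²/4 = 0.60132 in². φR_n = 0.75 × 84 × 0.60132 × 8 × 1 = 303.1 kips.
Bearing (0.25 in plate, F_u = 65 ksi): end bolts L_c = 1.1875 − 0.9375/2 = 0.71875, R_n = min(1.2×0.71875×0.25×65, 2.4×0.875×0.25×65) = 14.016 kips/bolt; interior L_c = 2.9375 − 0.9375 = 2, R_n = 34.125 kips/bolt. φR_n = 0.75 × (2×14.016 + 6×34.125) = 174.6 kips.
Governing: min(303.1, 174.6) = 174.6 kips → bearing.

174.6 kips (bearing governs)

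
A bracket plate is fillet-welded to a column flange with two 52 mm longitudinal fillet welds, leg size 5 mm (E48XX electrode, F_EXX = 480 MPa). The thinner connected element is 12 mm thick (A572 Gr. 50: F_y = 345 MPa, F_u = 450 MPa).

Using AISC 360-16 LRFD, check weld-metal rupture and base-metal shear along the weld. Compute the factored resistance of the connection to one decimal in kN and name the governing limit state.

Weld metal: throat = 0.707×5 = 3.535 mm, L = 2×52 = 104 mm. φR_n = 0.75 × 0.6 × 480 × 3.535 × 104 = 79.4 kN.
Base metal shear (12 mm plate): yield φR_n = 1.0×0.6×345×12×104 = 258.3 kN; rupture φR_n = 0.75×0.6×450×12×104 = 252.7 kN; take 252.7 kN (rupture).
Governing: min(79.4, 252.7) = 79.4 kN → weld metal.

79.4 kN (weld metal governs)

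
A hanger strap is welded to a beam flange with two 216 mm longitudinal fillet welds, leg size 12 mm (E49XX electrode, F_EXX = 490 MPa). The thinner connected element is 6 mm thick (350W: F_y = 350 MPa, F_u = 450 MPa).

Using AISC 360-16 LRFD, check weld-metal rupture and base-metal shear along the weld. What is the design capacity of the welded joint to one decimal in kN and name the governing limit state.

524.9 kN (base-metal shear governs)

Weld metal: throat = 0.707×12 = 8.484 mm, L = 2×216 = 432 mm. φR_n = 0.75 × 0.6 × 490 × 8.484 × 432 = 808.2 kN.
Base metal shear (6 mm plate): yield φR_n = 1.0×0.6×350×6×432 = 544.3 kN; rupture φR_n = 0.75×0.6×450×6×432 = 524.9 kN; take 524.9 kN (rupture).
Governing: min(808.2, 524.9) = 524.9 kN → base-metal shear.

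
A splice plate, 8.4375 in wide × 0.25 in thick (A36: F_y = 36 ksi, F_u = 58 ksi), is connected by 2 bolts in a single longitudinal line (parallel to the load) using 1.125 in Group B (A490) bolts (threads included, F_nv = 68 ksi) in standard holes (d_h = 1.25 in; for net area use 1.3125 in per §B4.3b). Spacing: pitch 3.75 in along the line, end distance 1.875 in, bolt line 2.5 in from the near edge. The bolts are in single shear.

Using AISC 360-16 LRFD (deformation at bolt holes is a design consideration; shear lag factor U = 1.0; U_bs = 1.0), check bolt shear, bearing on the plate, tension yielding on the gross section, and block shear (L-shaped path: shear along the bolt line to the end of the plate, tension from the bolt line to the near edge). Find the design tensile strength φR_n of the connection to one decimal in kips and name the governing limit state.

42.8 kips (block shear governs)

Bolt shear: A_b = π(1.125)²/4 = 0.99402 in². φR_n = 0.75 × 68 × 0.99402 × 2 × 1 = 101.4 kips.
Bearing (0.25 in plate, F_u = 58 ksi): end bolts L_c = 1.875 − 1.25/2 = 1.25, R_n = min(1.2×1.25×0.25×58, 2.4×1.125×0.25×58) = 21.75 kips/bolt; interior L_c = 3.75 − 1.25 = 2.5, R_n = 39.15 kips/bolt. φR_n = 0.75 × (1×21.75 + 1×39.15) = 45.7 kips.
Tension yield (gross): A_g = 8.4375×0.25 = 2.1094 in². φR_n = 0.90 × 36 × 2.1094 = 68.3 kips.
Block shear: shear path 1×[1.875+1×3.75] = 1×5.625 in, A_gv = 1.4063, A_nv = 1×(5.625 − 1.5×1.3125)×0.25 = 0.91406 in²; tension to near edge: (2.5 − 0.5×1.3125)×0.25 = 0.46094 in². R_n = min(0.6×58×0.91406, 0.6×36×1.4063) + 1.0×58×0.46094 = min(31.809, 30.376) + 26.735 = 57.111 kips. φR_n = 0.75 × 57.111 = 42.8 kips.
Governing: min(101.4, 45.7, 68.3, 42.8) = 42.8 kips → block shear.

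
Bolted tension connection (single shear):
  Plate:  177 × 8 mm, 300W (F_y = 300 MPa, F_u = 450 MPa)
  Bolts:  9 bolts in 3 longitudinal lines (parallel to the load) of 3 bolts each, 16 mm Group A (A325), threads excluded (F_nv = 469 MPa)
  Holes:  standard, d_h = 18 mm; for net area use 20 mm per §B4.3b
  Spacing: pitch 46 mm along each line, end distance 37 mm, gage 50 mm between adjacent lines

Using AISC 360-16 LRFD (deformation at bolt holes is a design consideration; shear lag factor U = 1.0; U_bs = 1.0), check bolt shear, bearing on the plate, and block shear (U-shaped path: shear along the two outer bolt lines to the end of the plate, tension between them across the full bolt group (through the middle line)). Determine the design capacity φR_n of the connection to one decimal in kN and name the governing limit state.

Bolt shear: A_b = π(16)²/4 = 201.06 mm². φR_n = 0.75 × 469 × 201.06 × 9 × 1 = 636.5 kN.
Bearing (8 mm plate, F_u = 450 MPa): end bolts L_c = 37 − 18/2 = 28, R_n = min(1.2×28×8×450, 2.4×16×8×450) = 120.96 kN/bolt; interior L_c = 46 − 18 = 28, R_n = 120.96 kN/bolt. φR_n = 0.75 × (3×120.96 + 6×120.96) = 816.5 kN.
Block shear: shear path 2×[37+2×46] = 2×129 mm, A_gv = 2064, A_nv = 2×(129 − 2.5×20)×8 = 1264 mm²; tension across gage: (100 − 2×20)×8 = 480 mm². R_n = min(0.6×450×1264, 0.6×300×2064) + 1.0×450×480 = min(341.28, 371.52) + 216 = 557.28 kN. φR_n = 0.75 × 557.28 = 418.0 kN.
Governing: min(636.5, 816.5, 418.0) = 418.0 kN → block shear.

418.0 kN (block shear governs)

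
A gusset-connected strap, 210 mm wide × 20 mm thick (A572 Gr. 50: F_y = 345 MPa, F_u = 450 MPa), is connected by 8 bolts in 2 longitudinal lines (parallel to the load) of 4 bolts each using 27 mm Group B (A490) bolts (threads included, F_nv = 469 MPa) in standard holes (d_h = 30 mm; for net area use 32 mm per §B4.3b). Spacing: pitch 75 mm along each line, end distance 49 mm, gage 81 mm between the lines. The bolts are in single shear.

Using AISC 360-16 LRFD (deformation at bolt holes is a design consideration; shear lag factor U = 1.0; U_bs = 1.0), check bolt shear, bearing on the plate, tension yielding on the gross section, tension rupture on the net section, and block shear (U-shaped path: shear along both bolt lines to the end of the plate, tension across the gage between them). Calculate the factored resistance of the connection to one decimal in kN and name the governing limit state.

Bolt shear: A_b = π(27)²/4 = 572.56 mm². φR_n = 0.75 × 469 × 572.56 × 8 × 1 = 1611.2 kN.
Bearing (20 mm plate, F_u = 450 MPa): end bolts L_c = 49 − 30/2 = 34, R_n = min(1.2×34×20×450, 2.4×27×20×450) = 367.2 kN/bolt; interior L_c = 75 − 30 = 45, R_n = 486 kN/bolt. φR_n = 0.75 × (2×367.2 + 6×486) = 2737.8 kN.
Tension yield (gross): A_g = 210×20 = 4200 mm². φR_n = 0.90 × 345 × 4200 = 1304.1 kN.
Tension rupture (net): A_n = (210 − 2×32)×20 = 2920 mm² (U = 1.0, A_e = A_n). φR_n = 0.75 × 450 × 2920 = 985.5 kN.
Block shear: shear path 2×[49+3×75] = 2×274 mm, A_gv = 10960, A_nv = 2×(274 − 3.5×32)×20 = 6480 mm²; tension across gage: (81 − 1×32)×20 = 980 mm². R_n = min(0.6×450×6480, 0.6×345×10960) + 1.0×450×980 = min(1749.6, 2268.7) + 441 = 2190.6 kN. φR_n = 0.75 × 2190.6 = 1643.0 kN.
Governing: min(1611.2, 2737.8, 1304.1, 985.5, 1643.0) = 985.5 kN → net-section rupture.

985.5 kN (net-section rupture governs)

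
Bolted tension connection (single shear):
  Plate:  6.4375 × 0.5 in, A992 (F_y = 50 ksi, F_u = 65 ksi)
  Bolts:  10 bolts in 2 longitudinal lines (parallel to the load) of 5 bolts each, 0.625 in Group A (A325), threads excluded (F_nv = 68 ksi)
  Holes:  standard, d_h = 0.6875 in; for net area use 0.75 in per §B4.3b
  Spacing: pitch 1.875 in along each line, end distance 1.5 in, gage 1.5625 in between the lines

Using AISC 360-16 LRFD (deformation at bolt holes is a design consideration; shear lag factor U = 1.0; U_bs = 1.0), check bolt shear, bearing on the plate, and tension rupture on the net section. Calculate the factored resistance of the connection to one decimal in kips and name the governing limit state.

Bolt shear: A_b = π(0.625)²/4 = 0.3068 in². φR_n = 0.75 × 68 × 0.3068 × 10 × 1 = 156.5 kips.
Bearing (0.5 in plate, F_u = 65 ksi): end bolts L_c = 1.5 − 0.6875/2 = 1.15625, R_n = min(1.2×1.15625×0.5×65, 2.4×0.625×0.5×65) = 45.094 kips/bolt; interior L_c = 1.875 − 0.6875 = 1.1875, R_n = 46.313 kips/bolt. φR_n = 0.75 × (2×45.094 + 8×46.313) = 345.5 kips.
Tension rupture (net): A_n = (6.4375 − 2×0.75)×0.5 = 2.4688 in² (U = 1.0, A_e = A_n). φR_n = 0.75 × 65 × 2.4688 = 120.4 kips.
Governing: min(156.5, 345.5, 120.4) = 120.4 kips → net-section rupture.

120.4 kips (net-section rupture governs)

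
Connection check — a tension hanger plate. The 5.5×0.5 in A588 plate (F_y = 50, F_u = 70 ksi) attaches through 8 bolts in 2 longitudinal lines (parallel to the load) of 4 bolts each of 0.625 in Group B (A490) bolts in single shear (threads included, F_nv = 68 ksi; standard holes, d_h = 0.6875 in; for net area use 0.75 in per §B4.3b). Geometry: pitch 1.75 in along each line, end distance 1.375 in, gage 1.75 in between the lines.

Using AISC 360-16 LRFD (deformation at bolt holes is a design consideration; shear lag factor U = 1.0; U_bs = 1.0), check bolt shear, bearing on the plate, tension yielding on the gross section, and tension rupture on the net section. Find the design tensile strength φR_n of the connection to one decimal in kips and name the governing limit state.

105.0 kips (net-section rupture governs)

Bolt shear: A_b = π(0.625)²/4 = 0.3068 in². φR_n = 0.75 × 68 × 0.3068 × 8 × 1 = 125.2 kips.
Bearing (0.5 in plate, F_u = 70 ksi): end bolts L_c = 1.375 − 0.6875/2 = 1.03125, R_n = min(1.2×1.03125×0.5×70, 2.4×0.625×0.5×70) = 43.313 kips/bolt; interior L_c = 1.75 − 0.6875 = 1.0625, R_n = 44.625 kips/bolt. φR_n = 0.75 × (2×43.313 + 6×44.625) = 265.8 kips.
Tension yield (gross): A_g = 5.5×0.5 = 2.75 in². φR_n = 0.90 × 50 × 2.75 = 123.8 kips.
Tension rupture (net): A_n = (5.5 − 2×0.75)×0.5 = 2 in² (U = 1.0, A_e = A_n). φR_n = 0.75 × 70 × 2 = 105.0 kips.
Governing: min(125.2, 265.8, 123.8, 105.0) = 105.0 kips → net-section rupture.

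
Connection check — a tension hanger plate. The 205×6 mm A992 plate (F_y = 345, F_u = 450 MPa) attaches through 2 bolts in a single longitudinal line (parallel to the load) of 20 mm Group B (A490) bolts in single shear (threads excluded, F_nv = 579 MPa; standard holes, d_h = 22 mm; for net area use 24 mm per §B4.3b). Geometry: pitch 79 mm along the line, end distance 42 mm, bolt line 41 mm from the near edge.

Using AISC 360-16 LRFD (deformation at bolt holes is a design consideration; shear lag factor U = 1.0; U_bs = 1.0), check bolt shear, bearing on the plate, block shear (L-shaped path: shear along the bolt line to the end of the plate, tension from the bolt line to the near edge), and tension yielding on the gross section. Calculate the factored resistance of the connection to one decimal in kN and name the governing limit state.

Bolt shear: A_b = π(20)²/4 = 314.16 mm². φR_n = 0.75 × 579 × 314.16 × 2 × 1 = 272.8 kN.
Bearing (6 mm plate, F_u = 450 MPa): end bolts L_c = 42 − 22/2 = 31, R_n = min(1.2×31×6×450, 2.4×20×6×450) = 100.44 kN/bolt; interior L_c = 79 − 22 = 57, R_n = 129.6 kN/bolt. φR_n = 0.75 × (1×100.44 + 1×129.6) = 172.5 kN.
Block shear: shear path 1×[42+1×79] = 1×121 mm, A_gv = 726, A_nv = 1×(121 − 1.5×24)×6 = 510 mm²; tension to near edge: (41 − 0.5×24)×6 = 174 mm². R_n = min(0.6×450×510, 0.6×345×726) + 1.0×450×174 = min(137.7, 150.28) + 78.3 = 216 kN. φR_n = 0.75 × 216 = 162.0 kN.
Tension yield (gross): A_g = 205×6 = 1230 mm². φR_n = 0.90 × 345 × 1230 = 381.9 kN.
Governing: min(272.8, 172.5, 162.0, 381.9) = 162.0 kN → block shear.

162.0 kN (block shear governs)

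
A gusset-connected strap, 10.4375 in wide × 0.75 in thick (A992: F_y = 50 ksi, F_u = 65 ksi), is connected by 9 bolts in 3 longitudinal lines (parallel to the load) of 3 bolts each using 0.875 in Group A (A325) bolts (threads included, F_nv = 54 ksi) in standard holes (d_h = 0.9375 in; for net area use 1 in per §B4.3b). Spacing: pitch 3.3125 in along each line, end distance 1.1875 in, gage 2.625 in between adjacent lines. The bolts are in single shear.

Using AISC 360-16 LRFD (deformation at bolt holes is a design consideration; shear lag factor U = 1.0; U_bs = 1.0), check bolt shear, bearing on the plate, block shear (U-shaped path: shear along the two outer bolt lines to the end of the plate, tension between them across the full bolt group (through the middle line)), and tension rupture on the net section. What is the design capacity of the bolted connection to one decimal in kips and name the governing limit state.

219.2 kips (bolt shear governs)

Bolt shear: A_b = π(0.875)²/4 = 0.60132 in². φR_n = 0.75 × 54 × 0.60132 × 9 × 1 = 219.2 kips.
Bearing (0.75 in plate, F_u = 65 ksi): end bolts L_c = 1.1875 − 0.9375/2 = 0.71875, R_n = min(1.2×0.71875×0.75×65, 2.4×0.875×0.75×65) = 42.047 kips/bolt; interior L_c = 3.3125 − 0.9375 = 2.375, R_n = 102.38 kips/bolt. φR_n = 0.75 × (3×42.047 + 6×102.38) = 555.3 kips.
Block shear: shear path 2×[1.1875+2×3.3125] = 2×7.8125 in, A_gv = 11.719, A_nv = 2×(7.8125 − 2.5×1)×0.75 = 7.9688 in²; tension across gage: (5.25 − 2×1)×0.75 = 2.4375 in². R_n = min(0.6×65×7.9688, 0.6×50×11.719) + 1.0×65×2.4375 = min(310.78, 351.57) + 158.44 = 469.22 kips. φR_n = 0.75 × 469.22 = 351.9 kips.
Tension rupture (net): A_n = (10.4375 − 3×1)×0.75 = 5.5781 in² (U = 1.0, A_e = A_n). φR_n = 0.75 × 65 × 5.5781 = 271.9 kips.
Governing: min(219.2, 555.3, 351.9, 271.9) = 219.2 kips → bolt shear.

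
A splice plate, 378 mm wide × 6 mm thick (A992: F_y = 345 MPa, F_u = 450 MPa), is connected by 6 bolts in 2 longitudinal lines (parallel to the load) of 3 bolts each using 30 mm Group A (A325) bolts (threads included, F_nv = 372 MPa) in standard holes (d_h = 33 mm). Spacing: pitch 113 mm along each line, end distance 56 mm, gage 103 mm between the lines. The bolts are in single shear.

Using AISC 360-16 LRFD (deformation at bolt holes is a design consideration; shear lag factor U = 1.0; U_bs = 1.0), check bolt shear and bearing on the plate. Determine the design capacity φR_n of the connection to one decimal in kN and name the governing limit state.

775.2 kN (bearing governs)

Bolt shear: A_b = π(30)²/4 = 706.86 mm². φR_n = 0.75 × 372 × 706.86 × 6 × 1 = 1183.3 kN.
Bearing (6 mm plate, F_u = 450 MPa): end bolts L_c = 56 − 33/2 = 39.5, R_n = min(1.2×39.5×6×450, 2.4×30×6×450) = 127.98 kN/bolt; interior L_c = 113 − 33 = 80, R_n = 194.4 kN/bolt. φR_n = 0.75 × (2×127.98 + 4×194.4) = 775.2 kN.
Governing: min(1183.3, 775.2) = 775.2 kN → bearing.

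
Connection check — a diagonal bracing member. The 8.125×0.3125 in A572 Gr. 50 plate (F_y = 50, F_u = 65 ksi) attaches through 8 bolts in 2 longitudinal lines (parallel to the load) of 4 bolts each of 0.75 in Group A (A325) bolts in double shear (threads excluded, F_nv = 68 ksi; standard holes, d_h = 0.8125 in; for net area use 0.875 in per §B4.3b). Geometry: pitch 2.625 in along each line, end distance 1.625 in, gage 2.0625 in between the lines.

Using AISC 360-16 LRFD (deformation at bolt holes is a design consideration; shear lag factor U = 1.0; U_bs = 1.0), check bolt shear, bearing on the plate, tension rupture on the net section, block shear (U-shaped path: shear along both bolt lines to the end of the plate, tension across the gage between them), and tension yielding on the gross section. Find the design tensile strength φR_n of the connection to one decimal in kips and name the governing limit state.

97.1 kips (net-section rupture governs)

Bolt shear: A_b = π(0.75)²/4 = 0.44179 in². φR_n = 0.75 × 68 × 0.44179 × 8 × 2 = 360.5 kips.
Bearing (0.3125 in plate, F_u = 65 ksi): end bolts L_c = 1.625 − 0.8125/2 = 1.21875, R_n = min(1.2×1.21875×0.3125×65, 2.4×0.75×0.3125×65) = 29.707 kips/bolt; interior L_c = 2.625 − 0.8125 = 1.8125, R_n = 36.563 kips/bolt. φR_n = 0.75 × (2×29.707 + 6×36.563) = 209.1 kips.
Tension rupture (net): A_n = (8.125 − 2×0.875)×0.3125 = 1.9922 in² (U = 1.0, A_e = A_n). φR_n = 0.75 × 65 × 1.9922 = 97.1 kips.
Block shear: shear path 2×[1.625+3×2.625] = 2×9.5 in, A_gv = 5.9375, A_nv = 2×(9.5 − 3.5×0.875)×0.3125 = 4.0234 in²; tension across gage: (2.0625 − 1×0.875)×0.3125 = 0.37109 in². R_n = min(0.6×65×4.0234, 0.6×50×5.9375) + 1.0×65×0.37109 = min(156.91, 178.13) + 24.121 = 181.03 kips. φR_n = 0.75 × 181.03 = 135.8 kips.
Tension yield (gross): A_g = 8.125×0.3125 = 2.5391 in². φR_n = 0.90 × 50 × 2.5391 = 114.3 kips.
Governing: min(360.5, 209.1, 97.1, 135.8, 114.3) = 97.1 kips → net-section rupture.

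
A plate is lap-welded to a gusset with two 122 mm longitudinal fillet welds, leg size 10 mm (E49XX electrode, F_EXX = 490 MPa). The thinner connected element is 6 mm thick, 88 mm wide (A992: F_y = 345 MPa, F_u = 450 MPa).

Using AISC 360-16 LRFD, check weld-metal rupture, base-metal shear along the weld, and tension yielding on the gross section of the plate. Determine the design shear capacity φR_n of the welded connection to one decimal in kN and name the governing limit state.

163.9 kN (gross-section yield governs)

Weld metal: throat = 0.707×10 = 7.07 mm, L = 2×122 = 244 mm. φR_n = 0.75 × 0.6 × 490 × 7.07 × 244 = 380.4 kN.
Base metal shear (6 mm plate): yield φR_n = 1.0×0.6×345×6×244 = 303.0 kN; rupture φR_n = 0.75×0.6×450×6×244 = 296.5 kN; take 296.5 kN (rupture).
Tension yield (gross): A_g = 88×6 = 528 mm². φR_n = 0.90 × 345 × 528 = 163.9 kN.
Governing: min(380.4, 296.5, 163.9) = 163.9 kN → gross-section yield.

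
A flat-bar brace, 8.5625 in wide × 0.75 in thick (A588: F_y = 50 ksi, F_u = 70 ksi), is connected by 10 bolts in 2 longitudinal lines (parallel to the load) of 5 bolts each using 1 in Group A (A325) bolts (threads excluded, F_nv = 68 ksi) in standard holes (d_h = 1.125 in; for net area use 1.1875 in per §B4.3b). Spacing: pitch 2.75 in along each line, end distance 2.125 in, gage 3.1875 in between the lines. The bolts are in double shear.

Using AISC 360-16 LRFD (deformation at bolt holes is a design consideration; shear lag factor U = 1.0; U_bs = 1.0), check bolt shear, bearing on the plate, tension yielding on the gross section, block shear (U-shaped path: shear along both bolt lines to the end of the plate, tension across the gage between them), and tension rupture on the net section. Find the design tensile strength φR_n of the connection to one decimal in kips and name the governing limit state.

Bolt shear: A_b = π(1)²/4 = 0.7854 in². φR_n = 0.75 × 68 × 0.7854 × 10 × 2 = 801.1 kips.
Bearing (0.75 in plate, F_u = 70 ksi): end bolts L_c = 2.125 − 1.125/2 = 1.5625, R_n = min(1.2×1.5625×0.75×70, 2.4×1×0.75×70) = 98.438 kips/bolt; interior L_c = 2.75 − 1.125 = 1.625, R_n = 102.38 kips/bolt. φR_n = 0.75 × (2×98.438 + 8×102.38) = 761.9 kips.
Tension yield (gross): A_g = 8.5625×0.75 = 6.4219 in². φR_n = 0.90 × 50 × 6.4219 = 289.0 kips.
Block shear: shear path 2×[2.125+4×2.75] = 2×13.125 in, A_gv = 19.688, A_nv = 2×(13.125 − 4.5×1.1875)×0.75 = 11.672 in²; tension across gage: (3.1875 − 1×1.1875)×0.75 = 1.5 in². R_n = min(0.6×70×11.672, 0.6×50×19.688) + 1.0×70×1.5 = min(490.22, 590.64) + 105 = 595.22 kips. φR_n = 0.75 × 595.22 = 446.4 kips.
Tension rupture (net): A_n = (8.5625 − 2×1.1875)×0.75 = 4.6406 in² (U = 1.0, A_e = A_n). φR_n = 0.75 × 70 × 4.6406 = 243.6 kips.
Governing: min(801.1, 761.9, 289.0, 446.4, 243.6) = 243.6 kips → net-section rupture.

243.6 kips (net-section rupture governs)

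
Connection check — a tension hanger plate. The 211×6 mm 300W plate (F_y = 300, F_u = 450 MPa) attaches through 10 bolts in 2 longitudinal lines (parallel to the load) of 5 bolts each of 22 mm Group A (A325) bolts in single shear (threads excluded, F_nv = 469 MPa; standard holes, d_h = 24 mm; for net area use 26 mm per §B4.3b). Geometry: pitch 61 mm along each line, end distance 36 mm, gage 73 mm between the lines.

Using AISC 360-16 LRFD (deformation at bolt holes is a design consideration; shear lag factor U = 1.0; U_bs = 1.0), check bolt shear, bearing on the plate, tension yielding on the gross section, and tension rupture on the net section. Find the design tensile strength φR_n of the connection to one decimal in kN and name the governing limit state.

Bolt shear: A_b = π(22)²/4 = 380.13 mm². φR_n = 0.75 × 469 × 380.13 × 10 × 1 = 1337.1 kN.
Bearing (6 mm plate, F_u = 450 MPa): end bolts L_c = 36 − 24/2 = 24, R_n = min(1.2×24×6×450, 2.4×22×6×450) = 77.76 kN/bolt; interior L_c = 61 − 24 = 37, R_n = 119.88 kN/bolt. φR_n = 0.75 × (2×77.76 + 8×119.88) = 835.9 kN.
Tension yield (gross): A_g = 211×6 = 1266 mm². φR_n = 0.90 × 300 × 1266 = 341.8 kN.
Tension rupture (net): A_n = (211 − 2×26)×6 = 954 mm² (U = 1.0, A_e = A_n). φR_n = 0.75 × 450 × 954 = 322.0 kN.
Governing: min(1337.1, 835.9, 341.8, 322.0) = 322.0 kN → net-section rupture.

322.0 kN (net-section rupture governs)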